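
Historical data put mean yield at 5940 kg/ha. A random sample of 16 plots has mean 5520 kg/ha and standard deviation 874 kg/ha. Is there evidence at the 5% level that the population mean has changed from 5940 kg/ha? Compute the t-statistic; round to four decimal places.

H0: μ = 5940; H1: μ ≠ 5940 (one-sample t-test, two-sided).
t = (x̄ − μ₀)/(s/√n) = (5520 − 5940)/(874/√16) = -1.9222
df = n − 1 = 15
Two-sided p-value ≈ 0.074
Since p ≈ 0.074 > α = 0.05, fail to reject H0; the data do not provide sufficient evidence against H0.

-1.9222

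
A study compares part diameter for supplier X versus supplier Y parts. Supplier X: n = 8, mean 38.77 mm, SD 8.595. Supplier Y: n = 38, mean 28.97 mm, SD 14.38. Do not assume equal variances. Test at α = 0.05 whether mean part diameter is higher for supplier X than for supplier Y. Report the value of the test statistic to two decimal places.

Let group 1 = supplier X, group 2 = supplier Y. H0: μ_1 = μ_2; H1: μ_1 > μ_2 (Welch's two-sample t-test, right-tailed).
t = (x̄_1 − x̄_2)/√(s_1²/n_1 + s_2²/n_2) = (38.77 − 28.97)/√(8.595²/8 + 14.38²/38) = 2.56
Welch–Satterthwaite df ≈ 16.59
p-value = P(T ≥ 2.56) ≈ 0.010
Since p ≈ 0.010 < α = 0.05, reject H0; the evidence is statistically significant.

2.56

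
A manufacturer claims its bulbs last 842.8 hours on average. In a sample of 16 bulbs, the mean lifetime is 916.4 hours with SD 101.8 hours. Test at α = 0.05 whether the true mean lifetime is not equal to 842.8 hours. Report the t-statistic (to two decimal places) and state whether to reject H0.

H0: μ = 842.8; H1: μ ≠ 842.8 (one-sample t-test, two-sided).
t = (x̄ − μ₀)/(s/√n) = (916.4 − 842.8)/(101.8/√16) = 2.89
df = n − 1 = 15
Two-sided p-value ≈ 0.0112
Since p ≈ 0.0112 < α = 0.05, reject H0; the evidence is statistically significant.

t = 2.89; reject H0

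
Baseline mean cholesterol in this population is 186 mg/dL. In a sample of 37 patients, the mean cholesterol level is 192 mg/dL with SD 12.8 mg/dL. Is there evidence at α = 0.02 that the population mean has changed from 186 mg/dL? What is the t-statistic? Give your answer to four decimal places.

2.8513

H0: μ = 186; H1: μ ≠ 186 (one-sample t-test, two-sided).
t = (x̄ − μ₀)/(s/√n) = (192 − 186)/(12.8/√37) = 2.8513
df = n − 1 = 36
Two-sided p-value ≈ 0.0072
Since p ≈ 0.0072 < α = 0.02, reject H0; the evidence is statistically significant.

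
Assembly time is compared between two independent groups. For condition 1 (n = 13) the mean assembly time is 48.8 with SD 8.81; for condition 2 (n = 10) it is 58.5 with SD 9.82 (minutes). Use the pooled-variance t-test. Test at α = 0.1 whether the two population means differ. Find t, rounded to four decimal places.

Let group 1 = condition 1, group 2 = condition 2. H0: μ_1 = μ_2; H1: μ_1 ≠ μ_2 (two-sample pooled-variance t-test, two-sided).
s_p² = [(13−1)·8.81² + (10−1)·9.82²]/(13+10−2) = 85.6802
t = (48.8 − 58.5)/√[85.6802·(1/13 + 1/10)] = -2.4914
df = n₁ + n₂ − 2 = 21
Two-sided p-value ≈ 0.0212
Since p ≈ 0.0212 < α = 0.1, reject H0; the data support H1.

-2.4914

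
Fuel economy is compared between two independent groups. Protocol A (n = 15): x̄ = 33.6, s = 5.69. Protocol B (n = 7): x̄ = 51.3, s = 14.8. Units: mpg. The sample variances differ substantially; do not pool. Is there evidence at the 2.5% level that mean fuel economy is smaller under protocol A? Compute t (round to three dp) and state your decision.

t = -3.060; reject H0

Let group 1 = protocol A, group 2 = protocol B. H0: μ_1 = μ_2; H1: μ_1 < μ_2 (Welch's two-sample t-test, left-tailed).
t = (x̄_1 − x̄_2)/√(s_1²/n_1 + s_2²/n_2) = (33.6 − 51.3)/√(5.69²/15 + 14.8²/7) = -3.060
Welch–Satterthwaite df ≈ 6.84
p-value = P(T ≤ -3.060) ≈ 0.009
Since p ≈ 0.009 < α = 0.025, reject H0; the evidence is statistically significant.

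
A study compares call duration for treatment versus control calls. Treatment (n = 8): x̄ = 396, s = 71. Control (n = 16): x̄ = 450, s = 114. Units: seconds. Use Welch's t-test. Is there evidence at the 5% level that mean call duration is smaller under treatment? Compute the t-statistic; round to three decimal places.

-1.422

Let group 1 = treatment, group 2 = control. H0: μ_1 = μ_2; H1: μ_1 < μ_2 (Welch's two-sample t-test, left-tailed).
t = (x̄_1 − x̄_2)/√(s_1²/n_1 + s_2²/n_2) = (396 − 450)/√(71²/8 + 114²/16) = -1.422
Welch–Satterthwaite df ≈ 20.66
p-value = P(T ≤ -1.422) ≈ 0.085
Since p ≈ 0.085 > α = 0.05, fail to reject H0; the evidence is not statistically significant.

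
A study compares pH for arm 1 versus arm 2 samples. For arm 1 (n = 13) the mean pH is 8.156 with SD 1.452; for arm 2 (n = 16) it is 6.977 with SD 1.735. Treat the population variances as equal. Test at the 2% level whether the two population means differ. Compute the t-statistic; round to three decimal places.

Let group 1 = arm 1, group 2 = arm 2. H0: μ_1 = μ_2; H1: μ_1 ≠ μ_2 (two-sample pooled-variance t-test, two-sided).
s_p² = [(13−1)·1.452² + (16−1)·1.735²]/(13+16−2) = 2.60937
t = (8.156 − 6.977)/√[2.60937·(1/13 + 1/16)] = 1.955
df = n₁ + n₂ − 2 = 27
Two-sided p-value ≈ 0.0610
Since p ≈ 0.0610 > α = 0.02, fail to reject H0; the data do not provide sufficient evidence against H0.

1.955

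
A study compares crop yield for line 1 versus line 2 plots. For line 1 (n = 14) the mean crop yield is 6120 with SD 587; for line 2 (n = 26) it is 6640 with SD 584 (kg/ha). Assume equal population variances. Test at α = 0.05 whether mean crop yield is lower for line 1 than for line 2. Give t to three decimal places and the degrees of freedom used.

Let group 1 = line 1, group 2 = line 2. H0: μ_1 = μ_2; H1: μ_1 < μ_2 (two-sample pooled-variance t-test, left-tailed).
s_p² = [(14−1)·587² + (26−1)·584²]/(14+26−2) = 342258
t = (6120 − 6640)/√[342258·(1/14 + 1/26)] = -2.681
df = n₁ + n₂ − 2 = 38
p-value = P(T ≤ -2.681) ≈ 0.005
Since p ≈ 0.005 < α = 0.05, reject H0; the data support H1.

t = -2.681, df = 38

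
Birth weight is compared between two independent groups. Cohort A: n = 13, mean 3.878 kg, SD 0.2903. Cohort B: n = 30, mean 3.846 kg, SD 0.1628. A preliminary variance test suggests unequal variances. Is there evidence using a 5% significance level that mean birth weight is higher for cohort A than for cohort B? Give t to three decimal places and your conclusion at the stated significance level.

Let group 1 = cohort A, group 2 = cohort B. H0: μ_1 = μ_2; H1: μ_1 > μ_2 (Welch's two-sample t-test, right-tailed).
t = (x̄_1 − x̄_2)/√(s_1²/n_1 + s_2²/n_2) = (3.878 − 3.846)/√(0.2903²/13 + 0.1628²/30) = 0.373
Welch–Satterthwaite df ≈ 15.38
p-value = P(T ≥ 0.373) ≈ 0.357
Since p ≈ 0.357 > α = 0.05, fail to reject H0; the evidence is not statistically significant.

t = 0.373; fail to reject H0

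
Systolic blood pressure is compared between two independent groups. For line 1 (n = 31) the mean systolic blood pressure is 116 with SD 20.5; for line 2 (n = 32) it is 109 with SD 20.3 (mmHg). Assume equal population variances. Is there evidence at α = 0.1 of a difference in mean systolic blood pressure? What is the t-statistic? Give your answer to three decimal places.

1.362

Let group 1 = line 1, group 2 = line 2. H0: μ_1 = μ_2; H1: μ_1 ≠ μ_2 (two-sample pooled-variance t-test, two-sided).
s_p² = [(31−1)·20.5² + (32−1)·20.3²]/(31+32−2) = 416.103
t = (116 − 109)/√[416.103·(1/31 + 1/32)] = 1.362
df = n₁ + n₂ − 2 = 61
Two-sided p-value ≈ 0.1783
Since p ≈ 0.1783 > α = 0.1, fail to reject H0; the data do not provide sufficient evidence against H0.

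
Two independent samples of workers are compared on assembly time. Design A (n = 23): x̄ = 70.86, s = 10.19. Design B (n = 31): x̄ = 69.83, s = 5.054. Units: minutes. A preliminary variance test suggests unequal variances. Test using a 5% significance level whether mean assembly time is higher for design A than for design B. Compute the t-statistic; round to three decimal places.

Let group 1 = design A, group 2 = design B. H0: μ_1 = μ_2; H1: μ_1 > μ_2 (Welch's two-sample t-test, right-tailed).
t = (x̄_1 − x̄_2)/√(s_1²/n_1 + s_2²/n_2) = (70.86 − 69.83)/√(10.19²/23 + 5.054²/31) = 0.446
Welch–Satterthwaite df ≈ 30.03
p-value = P(T ≥ 0.446) ≈ 0.3295
Since p ≈ 0.3295 > α = 0.05, fail to reject H0; the evidence is not statistically significant.

0.446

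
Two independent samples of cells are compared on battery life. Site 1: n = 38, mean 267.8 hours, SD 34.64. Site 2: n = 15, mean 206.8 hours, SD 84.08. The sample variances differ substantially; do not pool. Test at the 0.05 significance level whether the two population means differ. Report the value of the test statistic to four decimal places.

Let group 1 = site 1, group 2 = site 2. H0: μ_1 = μ_2; H1: μ_1 ≠ μ_2 (Welch's two-sample t-test, two-sided).
t = (x̄_1 − x̄_2)/√(s_1²/n_1 + s_2²/n_2) = (267.8 − 206.8)/√(34.64²/38 + 84.08²/15) = 2.7202
Welch–Satterthwaite df ≈ 15.91
Two-sided p-value ≈ 0.0152
Since p ≈ 0.0152 < α = 0.05, reject H0; the evidence is statistically significant.

2.7202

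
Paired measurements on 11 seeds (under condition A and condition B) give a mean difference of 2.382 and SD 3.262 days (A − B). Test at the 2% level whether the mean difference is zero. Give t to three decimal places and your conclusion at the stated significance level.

H0: μ_d = 0; H1: μ_d ≠ 0 (paired t-test on the differences, two-sided).
t = d̄/(s_d/√n) = 2.382/(3.262/√11) = 2.422
df = n − 1 = 10
Two-sided p-value ≈ 0.0359
Since p ≈ 0.0359 > α = 0.02, fail to reject H0; the data do not provide sufficient evidence against H0.

t = 2.422; fail to reject H0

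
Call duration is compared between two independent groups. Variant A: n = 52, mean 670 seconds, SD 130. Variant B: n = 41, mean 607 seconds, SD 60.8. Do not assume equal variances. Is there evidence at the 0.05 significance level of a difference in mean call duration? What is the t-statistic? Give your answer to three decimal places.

3.092

Let group 1 = variant A, group 2 = variant B. H0: μ_1 = μ_2; H1: μ_1 ≠ μ_2 (Welch's two-sample t-test, two-sided).
t = (x̄_1 − x̄_2)/√(s_1²/n_1 + s_2²/n_2) = (670 − 607)/√(130²/52 + 60.8²/41) = 3.092
Welch–Satterthwaite df ≈ 75.79
Two-sided p-value ≈ 0.0028
Since p ≈ 0.0028 < α = 0.05, reject H0; the data support H1.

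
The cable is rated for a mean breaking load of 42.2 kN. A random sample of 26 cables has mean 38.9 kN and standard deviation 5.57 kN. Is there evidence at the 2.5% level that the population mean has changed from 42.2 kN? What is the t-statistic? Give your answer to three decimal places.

-3.021

H0: μ = 42.2; H1: μ ≠ 42.2 (one-sample t-test, two-sided).
t = (x̄ − μ₀)/(s/√n) = (38.9 − 42.2)/(5.57/√26) = -3.021
df = n − 1 = 25
Two-sided p-value ≈ 0.006
Since p ≈ 0.006 < α = 0.025, reject H0; the evidence is statistically significant.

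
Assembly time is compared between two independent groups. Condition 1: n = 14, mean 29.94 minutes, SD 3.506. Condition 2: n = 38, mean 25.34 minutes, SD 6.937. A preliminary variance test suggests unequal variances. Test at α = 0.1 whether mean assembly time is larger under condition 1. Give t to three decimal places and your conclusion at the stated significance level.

t = 3.141; reject H0

Let group 1 = condition 1, group 2 = condition 2. H0: μ_1 = μ_2; H1: μ_1 > μ_2 (Welch's two-sample t-test, right-tailed).
t = (x̄_1 − x̄_2)/√(s_1²/n_1 + s_2²/n_2) = (29.94 − 25.34)/√(3.506²/14 + 6.937²/38) = 3.141
Welch–Satterthwaite df ≈ 44.80
p-value = P(T ≥ 3.141) ≈ 0.0015
Since p ≈ 0.0015 < α = 0.1, reject H0; the data support H1.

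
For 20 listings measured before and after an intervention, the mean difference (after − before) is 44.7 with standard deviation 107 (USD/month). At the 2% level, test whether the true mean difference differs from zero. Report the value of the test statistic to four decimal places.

H0: μ_d = 0; H1: μ_d ≠ 0 (paired t-test on the differences, two-sided).
t = d̄/(s_d/√n) = 44.7/(107/√20) = 1.8683
df = n − 1 = 19
Two-sided p-value ≈ 0.0772
Since p ≈ 0.0772 > α = 0.02, fail to reject H0; the evidence is not statistically significant.

1.8683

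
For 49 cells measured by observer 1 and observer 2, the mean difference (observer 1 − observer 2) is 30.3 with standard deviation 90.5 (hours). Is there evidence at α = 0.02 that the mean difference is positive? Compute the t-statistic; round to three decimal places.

H0: μ_d = 0; H1: μ_d > 0 (paired t-test on the differences, right-tailed).
t = d̄/(s_d/√n) = 30.3/(90.5/√49) = 2.344
df = n − 1 = 48
p-value = P(T ≥ 2.344) ≈ 0.0116
Since p ≈ 0.0116 < α = 0.02, reject H0; the evidence is statistically significant.

2.344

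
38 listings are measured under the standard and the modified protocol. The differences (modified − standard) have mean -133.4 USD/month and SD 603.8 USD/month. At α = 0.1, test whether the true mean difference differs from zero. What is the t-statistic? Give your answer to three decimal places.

-1.362

H0: μ_d = 0; H1: μ_d ≠ 0 (paired t-test on the differences, two-sided).
t = d̄/(s_d/√n) = -133.4/(603.8/√38) = -1.362
df = n − 1 = 37
Two-sided p-value ≈ 0.1815
Since p ≈ 0.1815 > α = 0.1, fail to reject H0; the data do not provide sufficient evidence against H0.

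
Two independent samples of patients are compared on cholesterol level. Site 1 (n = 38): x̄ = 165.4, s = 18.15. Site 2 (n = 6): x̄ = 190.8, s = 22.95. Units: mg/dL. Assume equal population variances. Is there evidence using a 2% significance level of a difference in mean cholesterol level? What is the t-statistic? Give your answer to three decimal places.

Let group 1 = site 1, group 2 = site 2. H0: μ_1 = μ_2; H1: μ_1 ≠ μ_2 (two-sample pooled-variance t-test, two-sided).
s_p² = [(38−1)·18.15² + (6−1)·22.95²]/(38+6−2) = 352.908
t = (165.4 − 190.8)/√[352.908·(1/38 + 1/6)] = -3.078
df = n₁ + n₂ − 2 = 42
Two-sided p-value ≈ 0.004
Since p ≈ 0.004 < α = 0.02, reject H0; the evidence is statistically significant.

-3.078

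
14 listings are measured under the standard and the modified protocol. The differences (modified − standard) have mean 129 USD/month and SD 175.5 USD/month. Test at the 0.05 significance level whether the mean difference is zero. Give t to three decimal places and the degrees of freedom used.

t = 2.750, df = 13

H0: μ_d = 0; H1: μ_d ≠ 0 (paired t-test on the differences, two-sided).
t = d̄/(s_d/√n) = 129/(175.5/√14) = 2.750
df = n − 1 = 13
Two-sided p-value ≈ 0.0165
Since p ≈ 0.0165 < α = 0.05, reject H0; the evidence is statistically significant.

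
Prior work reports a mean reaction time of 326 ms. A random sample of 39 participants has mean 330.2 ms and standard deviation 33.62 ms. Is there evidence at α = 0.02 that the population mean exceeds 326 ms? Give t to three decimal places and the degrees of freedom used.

H0: μ = 326; H1: μ > 326 (one-sample t-test, right-tailed).
t = (x̄ − μ₀)/(s/√n) = (330.2 − 326)/(33.62/√39) = 0.780
df = n − 1 = 38
p-value = P(T ≥ 0.780) ≈ 0.220
Since p ≈ 0.220 > α = 0.02, fail to reject H0; the data do not provide sufficient evidence against H0.

t = 0.780, df = 38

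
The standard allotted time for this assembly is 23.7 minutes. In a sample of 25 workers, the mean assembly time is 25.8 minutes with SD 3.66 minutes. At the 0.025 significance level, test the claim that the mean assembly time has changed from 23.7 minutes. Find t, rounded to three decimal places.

H0: μ = 23.7; H1: μ ≠ 23.7 (one-sample t-test, two-sided).
t = (x̄ − μ₀)/(s/√n) = (25.8 − 23.7)/(3.66/√25) = 2.869
df = n − 1 = 24
Two-sided p-value ≈ 0.0085
Since p ≈ 0.0085 < α = 0.025, reject H0; the evidence is statistically significant.

2.869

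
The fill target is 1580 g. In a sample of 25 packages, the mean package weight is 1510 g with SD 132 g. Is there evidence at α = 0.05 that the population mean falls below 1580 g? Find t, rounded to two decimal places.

-2.65

H0: μ = 1580; H1: μ < 1580 (one-sample t-test, left-tailed).
t = (x̄ − μ₀)/(s/√n) = (1510 − 1580)/(132/√25) = -2.65
df = n − 1 = 24
p-value = P(T ≤ -2.65) ≈ 0.0070
Since p ≈ 0.0070 < α = 0.05, reject H0; the evidence is statistically significant.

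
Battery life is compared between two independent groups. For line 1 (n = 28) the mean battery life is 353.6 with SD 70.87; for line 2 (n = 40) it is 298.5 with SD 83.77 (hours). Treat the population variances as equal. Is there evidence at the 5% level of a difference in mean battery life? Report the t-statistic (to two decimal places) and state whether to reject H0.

t = 2.84; reject H0

Let group 1 = line 1, group 2 = line 2. H0: μ_1 = μ_2; H1: μ_1 ≠ μ_2 (two-sample pooled-variance t-test, two-sided).
s_p² = [(28−1)·70.87² + (40−1)·83.77²]/(28+40−2) = 6201.34
t = (353.6 − 298.5)/√[6201.34·(1/28 + 1/40)] = 2.84
df = n₁ + n₂ − 2 = 66
Two-sided p-value ≈ 0.006
Since p ≈ 0.006 < α = 0.05, reject H0; the evidence is statistically significant.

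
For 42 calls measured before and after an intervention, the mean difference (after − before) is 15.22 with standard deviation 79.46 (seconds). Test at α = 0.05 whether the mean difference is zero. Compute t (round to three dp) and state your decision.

t = 1.241; fail to reject H0

H0: μ_d = 0; H1: μ_d ≠ 0 (paired t-test on the differences, two-sided).
t = d̄/(s_d/√n) = 15.22/(79.46/√42) = 1.241
df = n − 1 = 41
Two-sided p-value ≈ 0.2215
Since p ≈ 0.2215 > α = 0.05, fail to reject H0; the data do not provide sufficient evidence against H0.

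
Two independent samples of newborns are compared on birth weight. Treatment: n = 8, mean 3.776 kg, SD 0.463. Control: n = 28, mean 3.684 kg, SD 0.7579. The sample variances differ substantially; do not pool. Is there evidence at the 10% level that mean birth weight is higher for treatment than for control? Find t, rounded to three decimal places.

0.423

Let group 1 = treatment, group 2 = control. H0: μ_1 = μ_2; H1: μ_1 > μ_2 (Welch's two-sample t-test, right-tailed).
t = (x̄_1 − x̄_2)/√(s_1²/n_1 + s_2²/n_2) = (3.776 − 3.684)/√(0.463²/8 + 0.7579²/28) = 0.423
Welch–Satterthwaite df ≈ 18.94
p-value = P(T ≥ 0.423) ≈ 0.339
Since p ≈ 0.339 > α = 0.1, fail to reject H0; the evidence is not statistically significant.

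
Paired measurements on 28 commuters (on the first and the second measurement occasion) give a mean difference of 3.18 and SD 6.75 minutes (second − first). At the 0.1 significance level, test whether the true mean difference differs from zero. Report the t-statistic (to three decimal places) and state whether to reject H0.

H0: μ_d = 0; H1: μ_d ≠ 0 (paired t-test on the differences, two-sided).
t = d̄/(s_d/√n) = 3.18/(6.75/√28) = 2.493
df = n − 1 = 27
Two-sided p-value ≈ 0.019
Since p ≈ 0.019 < α = 0.1, reject H0; the evidence is statistically significant.

t = 2.493; reject H0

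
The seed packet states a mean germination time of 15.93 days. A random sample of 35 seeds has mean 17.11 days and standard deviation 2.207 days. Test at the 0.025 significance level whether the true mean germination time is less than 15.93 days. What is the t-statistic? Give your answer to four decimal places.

3.1631

H0: μ = 15.93; H1: μ < 15.93 (one-sample t-test, left-tailed).
t = (x̄ − μ₀)/(s/√n) = (17.11 − 15.93)/(2.207/√35) = 3.1631
df = n − 1 = 34
p-value = P(T ≤ 3.1631) ≈ 0.998
Since p ≈ 0.998 > α = 0.025, fail to reject H0; the data do not provide sufficient evidence against H0.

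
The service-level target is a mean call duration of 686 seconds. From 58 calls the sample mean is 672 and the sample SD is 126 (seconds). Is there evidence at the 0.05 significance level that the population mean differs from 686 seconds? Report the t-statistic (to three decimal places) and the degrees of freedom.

t = -0.846, df = 57

H0: μ = 686; H1: μ ≠ 686 (one-sample t-test, two-sided).
t = (x̄ − μ₀)/(s/√n) = (672 − 686)/(126/√58) = -0.846
df = n − 1 = 57
Two-sided p-value ≈ 0.4010
Since p ≈ 0.4010 > α = 0.05, fail to reject H0; the data do not provide sufficient evidence against H0.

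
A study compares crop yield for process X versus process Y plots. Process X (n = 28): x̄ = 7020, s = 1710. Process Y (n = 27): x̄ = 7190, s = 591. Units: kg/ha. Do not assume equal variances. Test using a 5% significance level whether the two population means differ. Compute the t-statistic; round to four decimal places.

-0.4962

Let group 1 = process X, group 2 = process Y. H0: μ_1 = μ_2; H1: μ_1 ≠ μ_2 (Welch's two-sample t-test, two-sided).
t = (x̄_1 − x̄_2)/√(s_1²/n_1 + s_2²/n_2) = (7020 − 7190)/√(1710²/28 + 591²/27) = -0.4962
Welch–Satterthwaite df ≈ 33.57
Two-sided p-value ≈ 0.6230
Since p ≈ 0.6230 > α = 0.05, fail to reject H0; the data do not provide sufficient evidence against H0.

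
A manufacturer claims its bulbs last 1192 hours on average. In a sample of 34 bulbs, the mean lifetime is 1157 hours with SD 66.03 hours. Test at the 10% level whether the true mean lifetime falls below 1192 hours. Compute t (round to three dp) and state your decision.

t = -3.091; reject H0

H0: μ = 1192; H1: μ < 1192 (one-sample t-test, left-tailed).
t = (x̄ − μ₀)/(s/√n) = (1157 − 1192)/(66.03/√34) = -3.091
df = n − 1 = 33
p-value = P(T ≤ -3.091) ≈ 0.002
Since p ≈ 0.002 < α = 0.1, reject H0; the evidence is statistically significant.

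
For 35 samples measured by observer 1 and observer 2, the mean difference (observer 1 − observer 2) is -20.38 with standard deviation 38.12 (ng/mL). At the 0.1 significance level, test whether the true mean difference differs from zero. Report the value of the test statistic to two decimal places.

H0: μ_d = 0; H1: μ_d ≠ 0 (paired t-test on the differences, two-sided).
t = d̄/(s_d/√n) = -20.38/(38.12/√35) = -3.16
df = n − 1 = 34
Two-sided p-value ≈ 0.003
Since p ≈ 0.003 < α = 0.1, reject H0; the evidence is statistically significant.

-3.16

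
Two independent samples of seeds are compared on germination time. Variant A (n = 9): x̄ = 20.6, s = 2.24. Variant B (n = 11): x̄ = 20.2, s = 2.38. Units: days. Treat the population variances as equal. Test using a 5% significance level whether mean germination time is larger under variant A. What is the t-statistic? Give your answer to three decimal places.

Let group 1 = variant A, group 2 = variant B. H0: μ_1 = μ_2; H1: μ_1 > μ_2 (two-sample pooled-variance t-test, right-tailed).
s_p² = [(9−1)·2.24² + (11−1)·2.38²]/(9+11−2) = 5.37693
t = (20.6 − 20.2)/√[5.37693·(1/9 + 1/11)] = 0.384
df = n₁ + n₂ − 2 = 18
p-value = P(T ≥ 0.384) ≈ 0.353
Since p ≈ 0.353 > α = 0.05, fail to reject H0; the data do not provide sufficient evidence against H0.

0.384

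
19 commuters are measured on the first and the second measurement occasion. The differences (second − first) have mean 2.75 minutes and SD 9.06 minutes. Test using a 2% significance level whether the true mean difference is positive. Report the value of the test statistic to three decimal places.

1.323

H0: μ_d = 0; H1: μ_d > 0 (paired t-test on the differences, right-tailed).
t = d̄/(s_d/√n) = 2.75/(9.06/√19) = 1.323
df = n − 1 = 18
p-value = P(T ≥ 1.323) ≈ 0.1012
Since p ≈ 0.1012 > α = 0.02, fail to reject H0; the data do not provide sufficient evidence against H0.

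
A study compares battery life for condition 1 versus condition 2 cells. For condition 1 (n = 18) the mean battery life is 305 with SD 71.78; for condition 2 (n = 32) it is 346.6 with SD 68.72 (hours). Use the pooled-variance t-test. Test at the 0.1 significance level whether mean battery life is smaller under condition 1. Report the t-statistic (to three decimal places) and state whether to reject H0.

Let group 1 = condition 1, group 2 = condition 2. H0: μ_1 = μ_2; H1: μ_1 < μ_2 (two-sample pooled-variance t-test, left-tailed).
s_p² = [(18−1)·71.78² + (32−1)·68.72²]/(18+32−2) = 4874.71
t = (305 − 346.6)/√[4874.71·(1/18 + 1/32)] = -2.022
df = n₁ + n₂ − 2 = 48
p-value = P(T ≤ -2.022) ≈ 0.0244
Since p ≈ 0.0244 < α = 0.1, reject H0; the data support H1.

t = -2.022; reject H0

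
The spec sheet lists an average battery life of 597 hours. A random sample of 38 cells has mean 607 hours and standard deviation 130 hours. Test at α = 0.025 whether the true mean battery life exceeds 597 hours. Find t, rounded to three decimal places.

0.474

H0: μ = 597; H1: μ > 597 (one-sample t-test, right-tailed).
t = (x̄ − μ₀)/(s/√n) = (607 − 597)/(130/√38) = 0.474
df = n − 1 = 37
p-value = P(T ≥ 0.474) ≈ 0.319
Since p ≈ 0.319 > α = 0.025, fail to reject H0; the evidence is not statistically significant.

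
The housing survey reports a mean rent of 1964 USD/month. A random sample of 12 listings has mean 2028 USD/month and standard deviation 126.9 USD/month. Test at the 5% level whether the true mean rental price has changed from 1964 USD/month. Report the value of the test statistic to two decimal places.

H0: μ = 1964; H1: μ ≠ 1964 (one-sample t-test, two-sided).
t = (x̄ − μ₀)/(s/√n) = (2028 − 1964)/(126.9/√12) = 1.75
df = n − 1 = 11
Two-sided p-value ≈ 0.108
Since p ≈ 0.108 > α = 0.05, fail to reject H0; the data do not provide sufficient evidence against H0.

1.75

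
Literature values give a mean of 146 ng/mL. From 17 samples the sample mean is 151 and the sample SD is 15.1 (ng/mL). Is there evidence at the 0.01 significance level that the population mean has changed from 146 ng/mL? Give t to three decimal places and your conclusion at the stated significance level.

H0: μ = 146; H1: μ ≠ 146 (one-sample t-test, two-sided).
t = (x̄ − μ₀)/(s/√n) = (151 − 146)/(15.1/√17) = 1.365
df = n − 1 = 16
Two-sided p-value ≈ 0.1911
Since p ≈ 0.1911 > α = 0.01, fail to reject H0; the data do not provide sufficient evidence against H0.

t = 1.365; fail to reject H0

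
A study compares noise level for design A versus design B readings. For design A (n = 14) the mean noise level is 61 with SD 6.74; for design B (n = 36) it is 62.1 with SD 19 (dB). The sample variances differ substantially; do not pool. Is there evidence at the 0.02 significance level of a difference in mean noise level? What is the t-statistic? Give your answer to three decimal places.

Let group 1 = design A, group 2 = design B. H0: μ_1 = μ_2; H1: μ_1 ≠ μ_2 (Welch's two-sample t-test, two-sided).
t = (x̄_1 − x̄_2)/√(s_1²/n_1 + s_2²/n_2) = (61 − 62.1)/√(6.74²/14 + 19²/36) = -0.302
Welch–Satterthwaite df ≈ 47.83
Two-sided p-value ≈ 0.7640
Since p ≈ 0.7640 > α = 0.02, fail to reject H0; the evidence is not statistically significant.

-0.302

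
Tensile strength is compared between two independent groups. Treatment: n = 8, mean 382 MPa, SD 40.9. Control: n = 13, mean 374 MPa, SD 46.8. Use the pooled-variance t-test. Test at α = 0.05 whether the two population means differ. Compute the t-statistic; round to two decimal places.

Let group 1 = treatment, group 2 = control. H0: μ_1 = μ_2; H1: μ_1 ≠ μ_2 (two-sample pooled-variance t-test, two-sided).
s_p² = [(8−1)·40.9² + (13−1)·46.8²]/(8+13−2) = 1999.61
t = (382 − 374)/√[1999.61·(1/8 + 1/13)] = 0.40
df = n₁ + n₂ − 2 = 19
Two-sided p-value ≈ 0.6950
Since p ≈ 0.6950 > α = 0.05, fail to reject H0; the evidence is not statistically significant.

0.40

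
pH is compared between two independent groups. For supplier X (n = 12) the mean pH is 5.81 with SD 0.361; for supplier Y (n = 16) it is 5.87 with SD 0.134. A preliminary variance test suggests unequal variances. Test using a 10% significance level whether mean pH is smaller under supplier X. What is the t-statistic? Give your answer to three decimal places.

-0.548

Let group 1 = supplier X, group 2 = supplier Y. H0: μ_1 = μ_2; H1: μ_1 < μ_2 (Welch's two-sample t-test, left-tailed).
t = (x̄_1 − x̄_2)/√(s_1²/n_1 + s_2²/n_2) = (5.81 − 5.87)/√(0.361²/12 + 0.134²/16) = -0.548
Welch–Satterthwaite df ≈ 13.29
p-value = P(T ≤ -0.548) ≈ 0.296
Since p ≈ 0.296 > α = 0.1, fail to reject H0; the data do not provide sufficient evidence against H0.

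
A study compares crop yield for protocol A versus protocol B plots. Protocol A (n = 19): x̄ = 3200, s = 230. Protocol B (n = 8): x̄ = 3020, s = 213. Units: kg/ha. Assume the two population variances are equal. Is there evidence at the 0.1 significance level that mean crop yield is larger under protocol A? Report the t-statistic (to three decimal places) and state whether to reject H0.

t = 1.895; reject H0

Let group 1 = protocol A, group 2 = protocol B. H0: μ_1 = μ_2; H1: μ_1 > μ_2 (two-sample pooled-variance t-test, right-tailed).
s_p² = [(19−1)·230² + (8−1)·213²]/(19+8−2) = 50791.3
t = (3200 − 3020)/√[50791.3·(1/19 + 1/8)] = 1.895
df = n₁ + n₂ − 2 = 25
p-value = P(T ≥ 1.895) ≈ 0.035
Since p ≈ 0.035 < α = 0.1, reject H0; the evidence is statistically significant.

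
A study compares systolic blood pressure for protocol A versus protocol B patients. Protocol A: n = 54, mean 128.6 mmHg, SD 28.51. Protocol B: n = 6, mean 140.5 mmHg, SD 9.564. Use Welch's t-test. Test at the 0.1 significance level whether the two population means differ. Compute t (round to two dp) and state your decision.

Let group 1 = protocol A, group 2 = protocol B. H0: μ_1 = μ_2; H1: μ_1 ≠ μ_2 (Welch's two-sample t-test, two-sided).
t = (x̄_1 − x̄_2)/√(s_1²/n_1 + s_2²/n_2) = (128.6 − 140.5)/√(28.51²/54 + 9.564²/6) = -2.16
Welch–Satterthwaite df ≈ 18.08
Two-sided p-value ≈ 0.0443
Since p ≈ 0.0443 < α = 0.1, reject H0; the evidence is statistically significant.

t = -2.16; reject H0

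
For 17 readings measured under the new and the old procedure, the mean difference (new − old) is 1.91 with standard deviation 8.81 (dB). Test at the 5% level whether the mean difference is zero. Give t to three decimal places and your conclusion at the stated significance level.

t = 0.894; fail to reject H0

H0: μ_d = 0; H1: μ_d ≠ 0 (paired t-test on the differences, two-sided).
t = d̄/(s_d/√n) = 1.91/(8.81/√17) = 0.894
df = n − 1 = 16
Two-sided p-value ≈ 0.385
Since p ≈ 0.385 > α = 0.05, fail to reject H0; the data do not provide sufficient evidence against H0.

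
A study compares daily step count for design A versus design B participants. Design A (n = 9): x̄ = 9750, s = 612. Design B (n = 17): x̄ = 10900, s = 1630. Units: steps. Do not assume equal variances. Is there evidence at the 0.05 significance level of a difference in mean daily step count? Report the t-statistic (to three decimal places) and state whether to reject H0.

Let group 1 = design A, group 2 = design B. H0: μ_1 = μ_2; H1: μ_1 ≠ μ_2 (Welch's two-sample t-test, two-sided).
t = (x̄_1 − x̄_2)/√(s_1²/n_1 + s_2²/n_2) = (9750 − 10900)/√(612²/9 + 1630²/17) = -2.585
Welch–Satterthwaite df ≈ 22.47
Two-sided p-value ≈ 0.0167
Since p ≈ 0.0167 < α = 0.05, reject H0; the data support H1.

t = -2.585; reject H0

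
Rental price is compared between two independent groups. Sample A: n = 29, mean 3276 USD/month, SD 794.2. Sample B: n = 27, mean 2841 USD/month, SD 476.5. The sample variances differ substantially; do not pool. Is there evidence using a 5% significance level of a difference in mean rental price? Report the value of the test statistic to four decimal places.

Let group 1 = sample A, group 2 = sample B. H0: μ_1 = μ_2; H1: μ_1 ≠ μ_2 (Welch's two-sample t-test, two-sided).
t = (x̄_1 − x̄_2)/√(s_1²/n_1 + s_2²/n_2) = (3276 − 2841)/√(794.2²/29 + 476.5²/27) = 2.5048
Welch–Satterthwaite df ≈ 46.37
Two-sided p-value ≈ 0.0158
Since p ≈ 0.0158 < α = 0.05, reject H0; the evidence is statistically significant.

2.5048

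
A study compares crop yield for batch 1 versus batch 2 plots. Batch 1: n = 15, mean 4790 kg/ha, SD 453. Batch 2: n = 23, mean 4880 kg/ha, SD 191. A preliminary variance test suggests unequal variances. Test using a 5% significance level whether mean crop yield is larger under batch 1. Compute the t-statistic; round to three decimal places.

-0.728

Let group 1 = batch 1, group 2 = batch 2. H0: μ_1 = μ_2; H1: μ_1 > μ_2 (Welch's two-sample t-test, right-tailed).
t = (x̄_1 − x̄_2)/√(s_1²/n_1 + s_2²/n_2) = (4790 − 4880)/√(453²/15 + 191²/23) = -0.728
Welch–Satterthwaite df ≈ 17.29
p-value = P(T ≥ -0.728) ≈ 0.7619
Since p ≈ 0.7619 > α = 0.05, fail to reject H0; the evidence is not statistically significant.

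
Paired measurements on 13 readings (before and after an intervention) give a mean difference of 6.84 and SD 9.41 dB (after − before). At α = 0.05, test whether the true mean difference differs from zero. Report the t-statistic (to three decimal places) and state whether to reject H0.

H0: μ_d = 0; H1: μ_d ≠ 0 (paired t-test on the differences, two-sided).
t = d̄/(s_d/√n) = 6.84/(9.41/√13) = 2.621
df = n − 1 = 12
Two-sided p-value ≈ 0.022
Since p ≈ 0.022 < α = 0.05, reject H0; the evidence is statistically significant.

t = 2.621; reject H0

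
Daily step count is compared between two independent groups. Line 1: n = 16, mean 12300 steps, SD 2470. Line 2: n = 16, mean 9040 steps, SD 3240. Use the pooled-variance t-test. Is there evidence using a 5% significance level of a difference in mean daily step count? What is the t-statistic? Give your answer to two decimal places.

3.20

Let group 1 = line 1, group 2 = line 2. H0: μ_1 = μ_2; H1: μ_1 ≠ μ_2 (two-sample pooled-variance t-test, two-sided).
s_p² = [(16−1)·2470² + (16−1)·3240²]/(16+16−2) = 8299250
t = (12300 − 9040)/√[8299250·(1/16 + 1/16)] = 3.20
df = n₁ + n₂ − 2 = 30
Two-sided p-value ≈ 0.003
Since p ≈ 0.003 < α = 0.05, reject H0; the data support H1.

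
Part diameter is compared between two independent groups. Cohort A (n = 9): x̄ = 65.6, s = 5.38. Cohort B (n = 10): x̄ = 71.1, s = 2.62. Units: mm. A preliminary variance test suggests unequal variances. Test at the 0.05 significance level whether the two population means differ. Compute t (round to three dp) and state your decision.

t = -2.784; reject H0

Let group 1 = cohort A, group 2 = cohort B. H0: μ_1 = μ_2; H1: μ_1 ≠ μ_2 (Welch's two-sample t-test, two-sided).
t = (x̄_1 − x̄_2)/√(s_1²/n_1 + s_2²/n_2) = (65.6 − 71.1)/√(5.38²/9 + 2.62²/10) = -2.784
Welch–Satterthwaite df ≈ 11.32
Two-sided p-value ≈ 0.017
Since p ≈ 0.017 < α = 0.05, reject H0; the evidence is statistically significant.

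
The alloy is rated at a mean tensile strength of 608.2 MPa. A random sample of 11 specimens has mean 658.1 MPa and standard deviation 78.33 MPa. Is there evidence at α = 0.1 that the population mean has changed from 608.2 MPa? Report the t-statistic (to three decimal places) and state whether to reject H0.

H0: μ = 608.2; H1: μ ≠ 608.2 (one-sample t-test, two-sided).
t = (x̄ − μ₀)/(s/√n) = (658.1 − 608.2)/(78.33/√11) = 2.113
df = n − 1 = 10
Two-sided p-value ≈ 0.061
Since p ≈ 0.061 < α = 0.1, reject H0; the data support H1.

t = 2.113; reject H0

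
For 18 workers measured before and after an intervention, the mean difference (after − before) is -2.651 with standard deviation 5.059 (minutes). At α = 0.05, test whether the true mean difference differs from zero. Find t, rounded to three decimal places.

-2.223

H0: μ_d = 0; H1: μ_d ≠ 0 (paired t-test on the differences, two-sided).
t = d̄/(s_d/√n) = -2.651/(5.059/√18) = -2.223
df = n − 1 = 17
Two-sided p-value ≈ 0.040
Since p ≈ 0.040 < α = 0.05, reject H0; the evidence is statistically significant.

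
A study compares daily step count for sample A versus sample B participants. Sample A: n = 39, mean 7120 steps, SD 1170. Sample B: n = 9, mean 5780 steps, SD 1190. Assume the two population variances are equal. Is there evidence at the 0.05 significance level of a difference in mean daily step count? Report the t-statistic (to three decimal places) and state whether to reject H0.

t = 3.088; reject H0

Let group 1 = sample A, group 2 = sample B. H0: μ_1 = μ_2; H1: μ_1 ≠ μ_2 (two-sample pooled-variance t-test, two-sided).
s_p² = [(39−1)·1170² + (9−1)·1190²]/(39+9−2) = 1377110
t = (7120 − 5780)/√[1377110·(1/39 + 1/9)] = 3.088
df = n₁ + n₂ − 2 = 46
Two-sided p-value ≈ 0.003
Since p ≈ 0.003 < α = 0.05, reject H0; the data support H1.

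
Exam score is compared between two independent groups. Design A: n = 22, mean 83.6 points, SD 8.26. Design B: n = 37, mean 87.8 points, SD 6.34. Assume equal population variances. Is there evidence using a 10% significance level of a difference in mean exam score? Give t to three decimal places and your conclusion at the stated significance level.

Let group 1 = design A, group 2 = design B. H0: μ_1 = μ_2; H1: μ_1 ≠ μ_2 (two-sample pooled-variance t-test, two-sided).
s_p² = [(22−1)·8.26² + (37−1)·6.34²]/(22+37−2) = 50.5232
t = (83.6 − 87.8)/√[50.5232·(1/22 + 1/37)] = -2.195
df = n₁ + n₂ − 2 = 57
Two-sided p-value ≈ 0.0323
Since p ≈ 0.0323 < α = 0.1, reject H0; the evidence is statistically significant.

t = -2.195; reject H0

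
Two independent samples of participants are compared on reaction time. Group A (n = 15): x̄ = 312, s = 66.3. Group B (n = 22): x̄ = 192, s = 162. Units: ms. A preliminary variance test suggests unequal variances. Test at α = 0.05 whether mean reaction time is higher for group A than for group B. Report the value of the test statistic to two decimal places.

Let group 1 = group A, group 2 = group B. H0: μ_1 = μ_2; H1: μ_1 > μ_2 (Welch's two-sample t-test, right-tailed).
t = (x̄_1 − x̄_2)/√(s_1²/n_1 + s_2²/n_2) = (312 − 192)/√(66.3²/15 + 162²/22) = 3.11
Welch–Satterthwaite df ≈ 29.88
p-value = P(T ≥ 3.11) ≈ 0.002
Since p ≈ 0.002 < α = 0.05, reject H0; the evidence is statistically significant.

3.11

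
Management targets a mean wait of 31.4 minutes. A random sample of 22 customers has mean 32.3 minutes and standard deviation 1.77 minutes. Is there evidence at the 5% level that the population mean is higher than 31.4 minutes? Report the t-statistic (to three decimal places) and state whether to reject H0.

H0: μ = 31.4; H1: μ > 31.4 (one-sample t-test, right-tailed).
t = (x̄ − μ₀)/(s/√n) = (32.3 − 31.4)/(1.77/√22) = 2.385
df = n − 1 = 21
p-value = P(T ≥ 2.385) ≈ 0.0133
Since p ≈ 0.0133 < α = 0.05, reject H0; the evidence is statistically significant.

t = 2.385; reject H0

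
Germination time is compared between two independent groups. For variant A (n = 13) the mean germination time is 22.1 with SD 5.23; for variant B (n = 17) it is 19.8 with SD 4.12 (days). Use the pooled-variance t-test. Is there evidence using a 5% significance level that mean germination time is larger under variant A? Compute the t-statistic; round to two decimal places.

Let group 1 = variant A, group 2 = variant B. H0: μ_1 = μ_2; H1: μ_1 > μ_2 (two-sample pooled-variance t-test, right-tailed).
s_p² = [(13−1)·5.23² + (17−1)·4.12²]/(13+17−2) = 21.4223
t = (22.1 − 19.8)/√[21.4223·(1/13 + 1/17)] = 1.35
df = n₁ + n₂ − 2 = 28
p-value = P(T ≥ 1.35) ≈ 0.094
Since p ≈ 0.094 > α = 0.05, fail to reject H0; the data do not provide sufficient evidence against H0.

1.35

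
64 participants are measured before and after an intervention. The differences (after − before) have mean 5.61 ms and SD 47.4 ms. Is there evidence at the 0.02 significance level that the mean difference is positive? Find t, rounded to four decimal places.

H0: μ_d = 0; H1: μ_d > 0 (paired t-test on the differences, right-tailed).
t = d̄/(s_d/√n) = 5.61/(47.4/√64) = 0.9468
df = n − 1 = 63
p-value = P(T ≥ 0.9468) ≈ 0.1737
Since p ≈ 0.1737 > α = 0.02, fail to reject H0; the evidence is not statistically significant.

0.9468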